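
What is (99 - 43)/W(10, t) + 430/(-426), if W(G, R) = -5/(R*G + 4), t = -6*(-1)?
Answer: -764467/1065 ≈ -717.81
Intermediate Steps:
t = 6
W(G, R) = -5/(4 + G*R) (W(G, R) = -5/(G*R + 4) = -5/(4 + G*R))
(99 - 43)/W(10, t) + 430/(-426) = (99 - 43)/((-5/(4 + 10*6))) + 430/(-426) = 56/((-5/(4 + 60))) + 430*(-1/426) = 56/((-5/64)) - 215/213 = 56/((-5*1/64)) - 215/213 = 56/(-5/64) - 215/213 = 56*(-64/5) - 215/213 = -3584/5 - 215/213 = -764467/1065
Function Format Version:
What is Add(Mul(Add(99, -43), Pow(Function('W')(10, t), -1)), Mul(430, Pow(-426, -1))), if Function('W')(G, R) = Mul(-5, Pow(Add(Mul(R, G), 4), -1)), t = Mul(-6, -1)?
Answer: Rational(-764467, 1065) ≈ -717.81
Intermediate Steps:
t = 6
Function('W')(G, R) = Mul(-5, Pow(Add(4, Mul(G, R)), -1)) (Function('W')(G, R) = Mul(-5, Pow(Add(Mul(G, R), 4), -1)) = Mul(-5, Pow(Add(4, Mul(G, R)), -1)))
Add(Mul(Add(99, -43), Pow(Function('W')(10, t), -1)), Mul(430, Pow(-426, -1))) = Add(Mul(Add(99, -43), Pow(Mul(-5, Pow(Add(4, Mul(10, 6)), -1)), -1)), Mul(430, Pow(-426, -1))) = Add(Mul(56, Pow(Mul(-5, Pow(Add(4, 60), -1)), -1)), Mul(430, Rational(-1, 426))) = Add(Mul(56, Pow(Mul(-5, Pow(64, -1)), -1)), Rational(-215, 213)) = Add(Mul(56, Pow(Mul(-5, Rational(1, 64)), -1)), Rational(-215, 213)) = Add(Mul(56, Pow(Rational(-5, 64), -1)), Rational(-215, 213)) = Add(Mul(56, Rational(-64, 5)), Rational(-215, 213)) = Add(Rational(-3584, 5), Rational(-215, 213)) = Rational(-764467, 1065)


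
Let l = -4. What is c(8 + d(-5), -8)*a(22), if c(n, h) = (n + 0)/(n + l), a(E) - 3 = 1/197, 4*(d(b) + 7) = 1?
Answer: -2960/2167 ≈ -1.3659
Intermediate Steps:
d(b) = -27/4 (d(b) = -7 + (1/4)*1 = -7 + 1/4 = -27/4)
a(E) = 592/197 (a(E) = 3 + 1/197 = 592/197)
c(n, h) = n/(-4 + n) (c(n, h) = (n + 0)/(n - 4) = n/(-4 + n))
c(8 + d(-5), -8)*a(22) = ((8 - 27/4)/(-4 + (8 - 27/4)))*(592/197) = (5/(4*(-4 + 5/4)))*(592/197) = (5/(4*(-11/4)))*(592/197) = ((5/4)*(-4/11))*(592/197) = -5/11*592/197 = -2960/2167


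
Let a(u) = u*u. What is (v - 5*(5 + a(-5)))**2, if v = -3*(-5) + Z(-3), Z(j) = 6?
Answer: 16641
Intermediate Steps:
a(u) = u**2
v = 21 (v = -3*(-5) + 6 = 15 + 6 = 21)
(v - 5*(5 + a(-5)))**2 = (21 - 5*(5 + (-5)**2))**2 = (21 - 5*(5 + 25))**2 = (21 - 5*30)**2 = (21 - 150)**2 = (-129)**2 = 16641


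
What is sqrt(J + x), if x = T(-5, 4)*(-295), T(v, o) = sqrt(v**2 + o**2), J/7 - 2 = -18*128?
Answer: sqrt(-16114 - 295*sqrt(41)) ≈ 134.18*I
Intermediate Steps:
J = -16114 (J = 14 + 7*(-18*128) = 14 + 7*(-2304) = 14 - 16128 = -16114)
T(v, o) = sqrt(o**2 + v**2)
x = -295*sqrt(41) (x = sqrt(4**2 + (-5)**2)*(-295) = sqrt(16 + 25)*(-295) = sqrt(41)*(-295) = -295*sqrt(41) ≈ -1888.9)
sqrt(J + x) = sqrt(-16114 - 295*sqrt(41))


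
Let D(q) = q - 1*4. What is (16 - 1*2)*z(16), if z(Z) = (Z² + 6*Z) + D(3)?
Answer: 4914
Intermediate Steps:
D(q) = -4 + q (D(q) = q - 4 = -4 + q)
z(Z) = -1 + Z² + 6*Z (z(Z) = (Z² + 6*Z) + (-4 + 3) = (Z² + 6*Z) - 1 = -1 + Z² + 6*Z)
(16 - 1*2)*z(16) = (16 - 1*2)*(-1 + 16² + 6*16) = (16 - 2)*(-1 + 256 + 96) = 14*351 = 4914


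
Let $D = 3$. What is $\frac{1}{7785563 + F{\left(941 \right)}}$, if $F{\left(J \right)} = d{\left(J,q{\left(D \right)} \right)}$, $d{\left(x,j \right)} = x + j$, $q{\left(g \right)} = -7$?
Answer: $\frac{1}{7786497} \approx 1.2843 \cdot 10^{-7}$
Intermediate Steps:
$d{\left(x,j \right)} = j + x$
$F{\left(J \right)} = -7 + J$
$\frac{1}{7785563 + F{\left(941 \right)}} = \frac{1}{7785563 + \left(-7 + 941\right)} = \frac{1}{7785563 + 934} = \frac{1}{7786497}$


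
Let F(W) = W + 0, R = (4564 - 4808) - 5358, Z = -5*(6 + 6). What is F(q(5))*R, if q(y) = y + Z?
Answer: 308110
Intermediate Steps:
Z = -60 (Z = -5*12 = -60)
R = -5602 (R = -244 - 5358 = -5602)
q(y) = -60 + y (q(y) = y - 60 = -60 + y)
F(W) = W
F(q(5))*R = (-60 + 5)*(-5602) = -55*(-5602) = 308110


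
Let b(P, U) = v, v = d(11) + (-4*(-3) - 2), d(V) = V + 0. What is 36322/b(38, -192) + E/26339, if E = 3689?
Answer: 956762627/553119 ≈ 1729.8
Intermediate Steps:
d(V) = V
v = 21 (v = 11 + (-4*(-3) - 2) = 11 + (12 - 2) = 11 + 10 = 21)
b(P, U) = 21
36322/b(38, -192) + E/26339 = 36322/21 + 3689/26339 = 956762627/553119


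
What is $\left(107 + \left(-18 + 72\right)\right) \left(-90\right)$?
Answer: $-14490$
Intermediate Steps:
$\left(107 + \left(-18 + 72\right)\right) \left(-90\right) = \left(107 + 54\right) \left(-90\right) = 161 \left(-90\right) = -14490$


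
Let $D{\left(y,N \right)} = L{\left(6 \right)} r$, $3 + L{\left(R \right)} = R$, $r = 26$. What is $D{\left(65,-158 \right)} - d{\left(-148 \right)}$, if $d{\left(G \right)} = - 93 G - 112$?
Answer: $-13574$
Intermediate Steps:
$L{\left(R \right)} = -3 + R$
$D{\left(y,N \right)} = 78$ ($D{\left(y,N \right)} = \left(-3 + 6\right) 26 = 3 \cdot 26 = 78$)
$d{\left(G \right)} = -112 - 93 G$
$D{\left(65,-158 \right)} - d{\left(-148 \right)} = 78 - \left(-112 - -13764\right) = 78 - \left(-112 + 13764\right) = 78 - 13652 = -13574$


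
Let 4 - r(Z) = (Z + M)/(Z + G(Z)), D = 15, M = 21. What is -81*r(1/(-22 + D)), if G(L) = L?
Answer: -6237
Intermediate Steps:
r(Z) = 4 - (21 + Z)/(2*Z) (r(Z) = 4 - (Z + 21)/(Z + Z) = 4 - (21 + Z)/(2*Z))
-81*r(1/(-22 + D)) = -567*(-3 + 1/(-22 + 15))/(2*(1/(-22 + 15))) = -567*(-3 + 1/(-7))/(2*(1/(-7))) = -567*(-3 - ⅐)/(2*(-⅐)) = -567*(-7)*(-22)/(2*7) = -81*77 = -6237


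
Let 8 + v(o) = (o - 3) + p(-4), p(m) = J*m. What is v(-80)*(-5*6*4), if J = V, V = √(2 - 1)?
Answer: 11400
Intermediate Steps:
V = 1 (V = √1 = 1)
J = 1
p(m) = m (p(m) = 1*m = m)
v(o) = -15 + o (v(o) = -8 + ((o - 3) - 4) = -8 + ((-3 + o) - 4) = -8 + (-7 + o) = -15 + o)
v(-80)*(-5*6*4) = (-15 - 80)*(-5*6*4) = -(-2850)*4 = -95*(-120) = 11400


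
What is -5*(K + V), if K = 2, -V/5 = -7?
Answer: -185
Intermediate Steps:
V = 35 (V = -5*(-7) = 35)
-5*(K + V) = -5*(2 + 35) = -5*37 = -185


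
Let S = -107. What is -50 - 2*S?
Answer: 164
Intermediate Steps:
-50 - 2*S = -50 - 2*(-107) = -50 + 214 = 164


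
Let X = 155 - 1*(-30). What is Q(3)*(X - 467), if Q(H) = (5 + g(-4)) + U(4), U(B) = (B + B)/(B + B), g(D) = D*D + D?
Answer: -5076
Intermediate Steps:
g(D) = D + D² (g(D) = D² + D = D + D²)
U(B) = 1 (U(B) = (2*B)/((2*B)) = (2*B)*(1/(2*B)) = 1)
X = 185 (X = 155 + 30 = 185)
Q(H) = 18 (Q(H) = (5 - 4*(1 - 4)) + 1 = (5 - 4*(-3)) + 1 = (5 + 12) + 1 = 17 + 1 = 18)
Q(3)*(X - 467) = 18*(185 - 467) = 18*(-282) = -5076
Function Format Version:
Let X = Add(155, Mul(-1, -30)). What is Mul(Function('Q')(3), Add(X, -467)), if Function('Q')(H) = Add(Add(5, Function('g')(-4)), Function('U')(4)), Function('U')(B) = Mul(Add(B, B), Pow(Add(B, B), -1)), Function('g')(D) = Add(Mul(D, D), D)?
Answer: -5076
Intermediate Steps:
Function('g')(D) = Add(D, Pow(D, 2)) (Function('g')(D) = Add(Pow(D, 2), D) = Add(D, Pow(D, 2)))
Function('U')(B) = 1 (Function('U')(B) = Mul(Mul(2, B), Pow(Mul(2, B), -1)) = Mul(Mul(2, B), Mul(Rational(1, 2), Pow(B, -1))) = 1)
X = 185 (X = Add(155, 30) = 185)
Function('Q')(H) = 18 (Function('Q')(H) = Add(Add(5, Mul(-4, Add(1, -4))), 1) = Add(Add(5, Mul(-4, -3)), 1) = Add(Add(5, 12), 1) = Add(17, 1) = 18)
Mul(Function('Q')(3), Add(X, -467)) = Mul(18, Add(185, -467)) = Mul(18, -282) = -5076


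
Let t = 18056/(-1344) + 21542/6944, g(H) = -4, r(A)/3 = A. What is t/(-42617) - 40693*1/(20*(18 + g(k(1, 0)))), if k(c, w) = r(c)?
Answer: -46080455423/317070480 ≈ -145.33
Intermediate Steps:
r(A) = 3*A
k(c, w) = 3*c
t = -107621/10416 (t = 18056*(-1/1344) + 21542*(1/6944) = -2257/168 + 10771/3472 = -107621/10416 ≈ -10.332)
t/(-42617) - 40693*1/(20*(18 + g(k(1, 0)))) = -107621/10416/(-42617) - 40693*1/(20*(18 - 4)) = -107621/10416*(-1/42617) - 40693/(20*14) = 107621/443898672 - 40693/280 = -46080455423/317070480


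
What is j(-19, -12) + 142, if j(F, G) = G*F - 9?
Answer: 361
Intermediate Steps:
j(F, G) = -9 + F*G (j(F, G) = F*G - 9 = -9 + F*G)
j(-19, -12) + 142 = (-9 - 19*(-12)) + 142 = (-9 + 228) + 142 = 219 + 142 = 361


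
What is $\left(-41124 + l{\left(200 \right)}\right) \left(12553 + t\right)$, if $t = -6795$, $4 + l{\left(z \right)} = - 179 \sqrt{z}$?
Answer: $-236815024 - 10306820 \sqrt{2} \approx -2.5139 \cdot 10^{8}$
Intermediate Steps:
$l{\left(z \right)} = -4 - 179 \sqrt{z}$
$\left(-41124 + l{\left(200 \right)}\right) \left(12553 + t\right) = \left(-41124 - \left(4 + 179 \sqrt{200}\right)\right) \left(12553 - 6795\right) = \left(-41124 - \left(4 + 179 \cdot 10 \sqrt{2}\right)\right) 5758 = \left(-41124 - \left(4 + 1790 \sqrt{2}\right)\right) 5758 = \left(-41128 - 1790 \sqrt{2}\right) 5758 = -236815024 - 10306820 \sqrt{2}$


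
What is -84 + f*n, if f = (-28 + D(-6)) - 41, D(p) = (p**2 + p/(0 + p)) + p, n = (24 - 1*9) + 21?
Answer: -1452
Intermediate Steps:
n = 36 (n = (24 - 9) + 21 = 15 + 21 = 36)
D(p) = 1 + p + p**2 (D(p) = (p**2 + p/p) + p = (p**2 + 1) + p = (1 + p**2) + p = 1 + p + p**2)
f = -38 (f = (-28 + (1 - 6 + (-6)**2)) - 41 = (-28 + (1 - 6 + 36)) - 41 = (-28 + 31) - 41 = 3 - 41 = -38)
-84 + f*n = -84 - 38*36 = -84 - 1368 = -1452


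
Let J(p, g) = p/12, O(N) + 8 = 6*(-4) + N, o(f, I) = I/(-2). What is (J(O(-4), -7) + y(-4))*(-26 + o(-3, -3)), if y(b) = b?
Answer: 343/2 ≈ 171.50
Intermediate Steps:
o(f, I) = -I/2 (o(f, I) = I*(-½) = -I/2)
O(N) = -32 + N (O(N) = -8 + (6*(-4) + N) = -8 + (-24 + N) = -32 + N)
J(p, g) = p/12 (J(p, g) = p*(1/12) = p/12)
(J(O(-4), -7) + y(-4))*(-26 + o(-3, -3)) = ((-32 - 4)/12 - 4)*(-26 - ½*(-3)) = ((1/12)*(-36) - 4)*(-26 + 3/2) = (-3 - 4)*(-49/2) = -7*(-49/2) = 343/2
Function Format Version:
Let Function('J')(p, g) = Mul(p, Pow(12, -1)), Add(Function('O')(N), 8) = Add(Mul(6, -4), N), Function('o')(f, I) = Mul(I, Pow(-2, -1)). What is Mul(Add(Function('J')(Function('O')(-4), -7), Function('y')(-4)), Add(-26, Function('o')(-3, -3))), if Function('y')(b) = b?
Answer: Rational(343, 2) ≈ 171.50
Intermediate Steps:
Function('o')(f, I) = Mul(Rational(-1, 2), I) (Function('o')(f, I) = Mul(I, Rational(-1, 2)) = Mul(Rational(-1, 2), I))
Function('O')(N) = Add(-32, N) (Function('O')(N) = Add(-8, Add(Mul(6, -4), N)) = Add(-8, Add(-24, N)) = Add(-32, N))
Function('J')(p, g) = Mul(Rational(1, 12), p) (Function('J')(p, g) = Mul(p, Rational(1, 12)) = Mul(Rational(1, 12), p))
Mul(Add(Function('J')(Function('O')(-4), -7), Function('y')(-4)), Add(-26, Function('o')(-3, -3))) = Mul(Add(Mul(Rational(1, 12), Add(-32, -4)), -4), Add(-26, Mul(Rational(-1, 2), -3))) = Mul(Add(Mul(Rational(1, 12), -36), -4), Add(-26, Rational(3, 2))) = Mul(Add(-3, -4), Rational(-49, 2)) = Mul(-7, Rational(-49, 2)) = Rational(343, 2)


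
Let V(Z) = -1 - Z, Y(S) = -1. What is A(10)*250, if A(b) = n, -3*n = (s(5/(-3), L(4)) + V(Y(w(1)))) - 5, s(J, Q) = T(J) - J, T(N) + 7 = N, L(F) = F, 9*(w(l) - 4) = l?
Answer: 1000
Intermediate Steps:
w(l) = 4 + l/9
T(N) = -7 + N
s(J, Q) = -7 (s(J, Q) = (-7 + J) - J = -7)
n = 4 (n = -((-7 + (-1 - 1*(-1))) - 5)/3 = -((-7 + (-1 + 1)) - 5)/3 = -((-7 + 0) - 5)/3 = -(-7 - 5)/3 = -1/3*(-12) = 4)
A(b) = 4
A(10)*250 = 4*250 = 1000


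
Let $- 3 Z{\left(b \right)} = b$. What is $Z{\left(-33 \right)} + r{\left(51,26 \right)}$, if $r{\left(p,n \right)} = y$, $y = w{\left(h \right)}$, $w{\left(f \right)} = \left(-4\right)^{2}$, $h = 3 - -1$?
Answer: $27$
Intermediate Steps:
$h = 4$ ($h = 3 + 1 = 4$)
$w{\left(f \right)} = 16$
$y = 16$
$r{\left(p,n \right)} = 16$
$Z{\left(b \right)} = - \frac{b}{3}$
$Z{\left(-33 \right)} + r{\left(51,26 \right)} = \left(- \frac{1}{3}\right) \left(-33\right) + 16 = 11 + 16 = 27$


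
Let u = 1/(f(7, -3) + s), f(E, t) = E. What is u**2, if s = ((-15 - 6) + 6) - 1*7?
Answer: 1/225 ≈ 0.0044444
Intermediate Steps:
s = -22 (s = (-21 + 6) - 7 = -15 - 7 = -22)
u = -1/15 (u = 1/(7 - 22) = 1/(-15) = -1/15 ≈ -0.066667)
u**2 = (-1/15)**2 = 1/225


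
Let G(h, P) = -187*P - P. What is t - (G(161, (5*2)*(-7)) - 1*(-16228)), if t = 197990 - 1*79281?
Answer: 89321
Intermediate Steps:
G(h, P) = -188*P
t = 118709 (t = 197990 - 79281 = 118709)
t - (G(161, (5*2)*(-7)) - 1*(-16228)) = 118709 - (-188*5*2*(-7) - 1*(-16228)) = 118709 - (-1880*(-7) + 16228) = 118709 - (-188*(-70) + 16228) = 118709 - (13160 + 16228) = 118709 - 1*29388 = 118709 - 29388 = 89321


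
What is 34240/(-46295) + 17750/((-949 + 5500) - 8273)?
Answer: -94917753/17230999 ≈ -5.5085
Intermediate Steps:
34240/(-46295) + 17750/((-949 + 5500) - 8273) = 34240*(-1/46295) + 17750/(4551 - 8273) = -6848/9259 + 17750/(-3722) = -6848/9259 + 17750*(-1/3722) = -6848/9259 - 8875/1861 = -94917753/17230999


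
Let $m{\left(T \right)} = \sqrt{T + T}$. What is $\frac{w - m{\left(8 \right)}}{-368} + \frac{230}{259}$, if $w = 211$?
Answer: $\frac{1349}{4144} \approx 0.32553$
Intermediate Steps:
$m{\left(T \right)} = \sqrt{2} \sqrt{T}$ ($m{\left(T \right)} = \sqrt{2 T} = \sqrt{2} \sqrt{T}$)
$\frac{w - m{\left(8 \right)}}{-368} + \frac{230}{259} = \frac{211 - \sqrt{2} \sqrt{8}}{-368} + \frac{230}{259} = \left(211 - \sqrt{2} \cdot 2 \sqrt{2}\right) \left(- \frac{1}{368}\right) + 230 \cdot \frac{1}{259} = \left(211 - 4\right) \left(- \frac{1}{368}\right) + \frac{230}{259} = 207 \left(- \frac{1}{368}\right) + \frac{230}{259} = - \frac{9}{16} + \frac{230}{259} = \frac{1349}{4144}$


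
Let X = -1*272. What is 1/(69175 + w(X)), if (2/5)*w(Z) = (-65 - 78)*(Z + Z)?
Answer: 1/263655 ≈ 3.7928e-6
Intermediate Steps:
X = -272
w(Z) = -715*Z (w(Z) = 5*((-65 - 78)*(Z + Z))/2 = 5*(-286*Z)/2 = -715*Z)
1/(69175 + w(X)) = 1/(69175 - 715*(-272)) = 1/(69175 + 194480) = 1/263655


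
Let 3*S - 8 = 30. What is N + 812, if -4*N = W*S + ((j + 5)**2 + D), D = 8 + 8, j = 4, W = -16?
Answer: 10061/12 ≈ 838.42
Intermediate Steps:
S = 38/3 (S = 8/3 + (1/3)*30 = 8/3 + 10 = 38/3 ≈ 12.667)
D = 16
N = 317/12 (N = -(-16*38/3 + ((4 + 5)**2 + 16))/4 = -(-608/3 + (9**2 + 16))/4 = -(-608/3 + (81 + 16))/4 = -(-608/3 + 97)/4 = -1/4*(-317/3) = 317/12 ≈ 26.417)
N + 812 = 317/12 + 812 = 10061/12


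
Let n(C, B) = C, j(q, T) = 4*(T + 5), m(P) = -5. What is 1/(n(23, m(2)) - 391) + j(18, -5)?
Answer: -1/368 ≈ -0.0027174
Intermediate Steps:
j(q, T) = 20 + 4*T (j(q, T) = 4*(5 + T) = 20 + 4*T)
1/(n(23, m(2)) - 391) + j(18, -5) = 1/(23 - 391) + (20 + 4*(-5)) = 1/(-368) + (20 - 20) = -1/368 + 0 = -1/368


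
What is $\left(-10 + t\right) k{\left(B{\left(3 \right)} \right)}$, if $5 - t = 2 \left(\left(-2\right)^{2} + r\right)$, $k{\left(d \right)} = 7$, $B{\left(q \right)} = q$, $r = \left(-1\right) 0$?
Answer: $-91$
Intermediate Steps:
$r = 0$
$t = -3$ ($t = 5 - 2 \left(\left(-2\right)^{2} + 0\right) = 5 - 2 \left(4 + 0\right) = 5 - 2 \cdot 4 = 5 - 8 = -3$)
$\left(-10 + t\right) k{\left(B{\left(3 \right)} \right)} = \left(-10 - 3\right) 7 = \left(-13\right) 7 = -91$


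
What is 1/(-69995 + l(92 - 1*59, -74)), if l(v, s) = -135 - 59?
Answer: -1/70189 ≈ -1.4247e-5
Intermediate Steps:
l(v, s) = -194
1/(-69995 + l(92 - 1*59, -74)) = 1/(-69995 - 194) = 1/(-70189) = -1/70189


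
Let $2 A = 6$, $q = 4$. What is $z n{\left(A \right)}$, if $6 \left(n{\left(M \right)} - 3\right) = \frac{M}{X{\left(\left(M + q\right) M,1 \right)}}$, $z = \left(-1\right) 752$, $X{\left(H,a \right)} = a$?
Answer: $-2632$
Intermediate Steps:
$A = 3$ ($A = \frac{1}{2} \cdot 6 = 3$)
$z = -752$
$n{\left(M \right)} = 3 + \frac{M}{6}$ ($n{\left(M \right)} = 3 + \frac{M 1^{-1}}{6} = 3 + \frac{M 1}{6} = 3 + \frac{M}{6}$)
$z n{\left(A \right)} = - 752 \left(3 + \frac{1}{6} \cdot 3\right) = - 752 \left(3 + \frac{1}{2}\right) = \left(-752\right) \frac{7}{2} = -2632$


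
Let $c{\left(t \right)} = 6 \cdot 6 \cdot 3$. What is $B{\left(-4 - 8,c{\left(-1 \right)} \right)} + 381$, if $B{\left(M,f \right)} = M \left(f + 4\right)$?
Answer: $-963$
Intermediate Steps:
$c{\left(t \right)} = 108$ ($c{\left(t \right)} = 36 \cdot 3 = 108$)
$B{\left(M,f \right)} = M \left(4 + f\right)$
$B{\left(-4 - 8,c{\left(-1 \right)} \right)} + 381 = \left(-4 - 8\right) \left(4 + 108\right) + 381 = \left(-4 - 8\right) 112 + 381 = \left(-12\right) 112 + 381 = -1344 + 381 = -963$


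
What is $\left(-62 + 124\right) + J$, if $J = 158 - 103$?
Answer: $117$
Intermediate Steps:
$J = 55$ ($J = 158 - 103 = 55$)
$\left(-62 + 124\right) + J = \left(-62 + 124\right) + 55 = 62 + 55 = 117$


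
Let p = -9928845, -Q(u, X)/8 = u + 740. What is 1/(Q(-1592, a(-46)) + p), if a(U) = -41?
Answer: -1/9922029 ≈ -1.0079e-7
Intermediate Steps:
Q(u, X) = -5920 - 8*u (Q(u, X) = -8*(u + 740) = -8*(740 + u) = -5920 - 8*u)
1/(Q(-1592, a(-46)) + p) = 1/((-5920 - 8*(-1592)) - 9928845) = 1/((-5920 + 12736) - 9928845) = 1/(6816 - 9928845) = 1/(-9922029) = -1/9922029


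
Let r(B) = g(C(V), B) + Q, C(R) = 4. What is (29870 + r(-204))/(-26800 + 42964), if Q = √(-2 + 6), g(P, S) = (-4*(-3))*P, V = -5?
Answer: 7480/4041 ≈ 1.8510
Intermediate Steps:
g(P, S) = 12*P
Q = 2 (Q = √4 = 2)
r(B) = 50 (r(B) = 12*4 + 2 = 48 + 2 = 50)
(29870 + r(-204))/(-26800 + 42964) = (29870 + 50)/(-26800 + 42964) = 29920/16164 = 29920*(1/16164) = 7480/4041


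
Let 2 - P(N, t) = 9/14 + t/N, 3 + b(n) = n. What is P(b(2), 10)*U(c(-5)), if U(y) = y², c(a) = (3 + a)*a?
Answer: 7950/7 ≈ 1135.7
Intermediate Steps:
b(n) = -3 + n
P(N, t) = 19/14 - t/N (P(N, t) = 2 - (9/14 + t/N) = 2 + (-9/14 - t/N) = 19/14 - t/N)
c(a) = a*(3 + a)
P(b(2), 10)*U(c(-5)) = (19/14 - 1*10/(-3 + 2))*(-5*(3 - 5))² = (19/14 - 1*10/(-1))*(-5*(-2))² = (19/14 - 1*10*(-1))*10² = (19/14 + 10)*100 = (159/14)*100 = 7950/7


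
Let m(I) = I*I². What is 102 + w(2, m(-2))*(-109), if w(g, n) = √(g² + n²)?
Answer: 102 - 218*√17 ≈ -796.84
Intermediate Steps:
m(I) = I³
102 + w(2, m(-2))*(-109) = 102 + √(2² + ((-2)³)²)*(-109) = 102 + √(4 + (-8)²)*(-109) = 102 + √(4 + 64)*(-109) = 102 + √68*(-109) = 102 + (2*√17)*(-109) = 102 - 218*√17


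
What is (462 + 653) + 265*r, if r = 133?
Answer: 36360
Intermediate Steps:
(462 + 653) + 265*r = (462 + 653) + 265*133 = 1115 + 35245 = 36360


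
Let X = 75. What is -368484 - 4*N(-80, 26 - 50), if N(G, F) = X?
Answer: -368784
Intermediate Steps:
N(G, F) = 75
-368484 - 4*N(-80, 26 - 50) = -368484 - 4*75 = -368484 - 1*300 = -368484 - 300 = -368784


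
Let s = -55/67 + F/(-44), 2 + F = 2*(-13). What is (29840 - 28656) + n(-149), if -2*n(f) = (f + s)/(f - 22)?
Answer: 298321987/252054 ≈ 1183.6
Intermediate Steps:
F = -28 (F = -2 + 2*(-13) = -2 - 26 = -28)
s = -136/737 (s = -55/67 - 28/(-44) = -55*1/67 - 28*(-1/44) = -55/67 + 7/11 = -136/737 ≈ -0.18453)
n(f) = -(-136/737 + f)/(2*(-22 + f)) (n(f) = -(f - 136/737)/(2*(f - 22)) = -(-136/737 + f)/(2*(-22 + f)))
(29840 - 28656) + n(-149) = (29840 - 28656) + (136 - 737*(-149))/(1474*(-22 - 149)) = 1184 + (1/1474)*(136 + 109813)/(-171) = 1184 + (1/1474)*(-1/171)*109949 = 1184 - 109949/252054 = 298321987/252054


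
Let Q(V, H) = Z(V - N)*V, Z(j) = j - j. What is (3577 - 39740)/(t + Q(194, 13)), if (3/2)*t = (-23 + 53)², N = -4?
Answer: -36163/600 ≈ -60.272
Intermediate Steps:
t = 600 (t = 2*(-23 + 53)²/3 = (⅔)*30² = (⅔)*900 = 600)
Z(j) = 0
Q(V, H) = 0 (Q(V, H) = 0*V = 0)
(3577 - 39740)/(t + Q(194, 13)) = (3577 - 39740)/(600 + 0) = -36163/600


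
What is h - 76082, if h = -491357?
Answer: -567439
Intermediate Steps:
h - 76082 = -491357 - 76082 = -567439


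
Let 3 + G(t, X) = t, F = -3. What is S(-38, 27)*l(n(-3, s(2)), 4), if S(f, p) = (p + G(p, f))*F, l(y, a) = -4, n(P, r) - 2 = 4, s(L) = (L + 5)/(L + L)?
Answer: 612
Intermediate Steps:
s(L) = (5 + L)/(2*L) (s(L) = (5 + L)/((2*L)) = (5 + L)*(1/(2*L)) = (5 + L)/(2*L))
n(P, r) = 6 (n(P, r) = 2 + 4 = 6)
G(t, X) = -3 + t
S(f, p) = 9 - 6*p (S(f, p) = (p + (-3 + p))*(-3) = (-3 + 2*p)*(-3) = 9 - 6*p)
S(-38, 27)*l(n(-3, s(2)), 4) = (9 - 6*27)*(-4) = (9 - 162)*(-4) = -153*(-4) = 612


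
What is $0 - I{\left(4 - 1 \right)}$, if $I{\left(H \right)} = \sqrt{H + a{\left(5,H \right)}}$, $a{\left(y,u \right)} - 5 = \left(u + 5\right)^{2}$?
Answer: $- 6 \sqrt{2} \approx -8.4853$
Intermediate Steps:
$a{\left(y,u \right)} = 5 + \left(5 + u\right)^{2}$ ($a{\left(y,u \right)} = 5 + \left(u + 5\right)^{2} = 5 + \left(5 + u\right)^{2}$)
$I{\left(H \right)} = \sqrt{5 + H + \left(5 + H\right)^{2}}$ ($I{\left(H \right)} = \sqrt{H + \left(5 + \left(5 + H\right)^{2}\right)} = \sqrt{5 + H + \left(5 + H\right)^{2}}$)
$0 - I{\left(4 - 1 \right)} = 0 - \sqrt{5 + \left(4 - 1\right) + \left(5 + \left(4 - 1\right)\right)^{2}} = 0 - \sqrt{5 + 3 + \left(5 + 3\right)^{2}} = 0 - \sqrt{5 + 3 + 8^{2}} = 0 - \sqrt{5 + 3 + 64} = 0 - \sqrt{72} = 0 - 6 \sqrt{2} = - 6 \sqrt{2}$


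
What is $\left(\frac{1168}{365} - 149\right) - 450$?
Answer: $- \frac{2979}{5} \approx -595.8$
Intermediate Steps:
$\left(\frac{1168}{365} - 149\right) - 450 = \left(1168 \cdot \frac{1}{365} - 149\right) - 450 = \left(\frac{16}{5} - 149\right) - 450 = - \frac{729}{5} - 450 = - \frac{2979}{5}$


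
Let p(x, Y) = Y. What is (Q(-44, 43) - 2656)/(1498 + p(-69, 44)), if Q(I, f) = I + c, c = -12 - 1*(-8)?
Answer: -1352/771 ≈ -1.7536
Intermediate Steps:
c = -4 (c = -12 + 8 = -4)
Q(I, f) = -4 + I (Q(I, f) = I - 4 = -4 + I)
(Q(-44, 43) - 2656)/(1498 + p(-69, 44)) = ((-4 - 44) - 2656)/(1498 + 44) = (-48 - 2656)/1542 = -2704*1/1542 = -1352/771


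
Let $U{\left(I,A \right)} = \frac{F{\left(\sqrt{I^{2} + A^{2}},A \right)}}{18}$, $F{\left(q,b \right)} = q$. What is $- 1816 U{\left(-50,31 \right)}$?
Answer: $- \frac{908 \sqrt{3461}}{9} \approx -5935.3$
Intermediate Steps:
$U{\left(I,A \right)} = \frac{\sqrt{A^{2} + I^{2}}}{18}$ ($U{\left(I,A \right)} = \frac{\sqrt{I^{2} + A^{2}}}{18} = \sqrt{A^{2} + I^{2}} \cdot \frac{1}{18} = \frac{\sqrt{A^{2} + I^{2}}}{18}$)
$- 1816 U{\left(-50,31 \right)} = - 1816 \frac{\sqrt{31^{2} + \left(-50\right)^{2}}}{18} = - 1816 \frac{\sqrt{961 + 2500}}{18} = - 1816 \frac{\sqrt{3461}}{18} = - \frac{908 \sqrt{3461}}{9}$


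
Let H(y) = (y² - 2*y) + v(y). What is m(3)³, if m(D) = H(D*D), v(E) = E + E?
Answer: 531441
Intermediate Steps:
v(E) = 2*E
H(y) = y² (H(y) = (y² - 2*y) + 2*y = y²)
m(D) = D⁴ (m(D) = (D*D)² = (D²)² = D⁴)
m(3)³ = (3⁴)³ = 81³ = 531441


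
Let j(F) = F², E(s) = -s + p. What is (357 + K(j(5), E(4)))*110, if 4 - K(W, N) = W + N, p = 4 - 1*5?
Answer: 37510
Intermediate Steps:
p = -1 (p = 4 - 5 = -1)
E(s) = -1 - s (E(s) = -s - 1 = -1 - s)
K(W, N) = 4 - N - W (K(W, N) = 4 - (W + N) = 4 - (N + W) = 4 + (-N - W) = 4 - N - W)
(357 + K(j(5), E(4)))*110 = (357 + (4 - (-1 - 1*4) - 1*5²))*110 = (357 + (4 - (-1 - 4) - 1*25))*110 = (357 + (4 - 1*(-5) - 25))*110 = (357 + (4 + 5 - 25))*110 = (357 - 16)*110 = 341*110 = 37510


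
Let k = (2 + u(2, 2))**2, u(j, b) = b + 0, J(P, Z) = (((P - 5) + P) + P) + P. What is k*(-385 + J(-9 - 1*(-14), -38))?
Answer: -5920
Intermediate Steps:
J(P, Z) = -5 + 4*P (J(P, Z) = (((-5 + P) + P) + P) + P = ((-5 + 2*P) + P) + P = (-5 + 3*P) + P = -5 + 4*P)
u(j, b) = b
k = 16 (k = (2 + 2)**2 = 4**2 = 16)
k*(-385 + J(-9 - 1*(-14), -38)) = 16*(-385 + (-5 + 4*(-9 - 1*(-14)))) = 16*(-385 + (-5 + 4*(-9 + 14))) = 16*(-385 + (-5 + 4*5)) = 16*(-385 + (-5 + 20)) = 16*(-385 + 15) = 16*(-370) = -5920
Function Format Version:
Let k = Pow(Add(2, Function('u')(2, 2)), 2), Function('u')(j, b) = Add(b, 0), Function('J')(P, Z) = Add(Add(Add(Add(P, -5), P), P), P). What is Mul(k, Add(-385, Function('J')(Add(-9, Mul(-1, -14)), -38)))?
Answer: -5920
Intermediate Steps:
Function('J')(P, Z) = Add(-5, Mul(4, P)) (Function('J')(P, Z) = Add(Add(Add(Add(-5, P), P), P), P) = Add(Add(Add(-5, Mul(2, P)), P), P) = Add(Add(-5, Mul(3, P)), P) = Add(-5, Mul(4, P)))
Function('u')(j, b) = b
k = 16 (k = Pow(Add(2, 2), 2) = Pow(4, 2) = 16)
Mul(k, Add(-385, Function('J')(Add(-9, Mul(-1, -14)), -38))) = Mul(16, Add(-385, Add(-5, Mul(4, Add(-9, Mul(-1, -14)))))) = Mul(16, Add(-385, Add(-5, Mul(4, Add(-9, 14))))) = Mul(16, Add(-385, Add(-5, Mul(4, 5)))) = Mul(16, Add(-385, Add(-5, 20))) = Mul(16, Add(-385, 15)) = Mul(16, -370) = -5920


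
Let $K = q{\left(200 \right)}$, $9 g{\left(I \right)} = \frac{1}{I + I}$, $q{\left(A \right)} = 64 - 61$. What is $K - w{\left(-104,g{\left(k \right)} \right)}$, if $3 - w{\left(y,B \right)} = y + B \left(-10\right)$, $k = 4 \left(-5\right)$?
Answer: $- \frac{3743}{36} \approx -103.97$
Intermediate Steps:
$k = -20$
$q{\left(A \right)} = 3$
$g{\left(I \right)} = \frac{1}{18 I}$ ($g{\left(I \right)} = \frac{1}{9 \left(I + I\right)} = \frac{1}{9 \cdot 2 I} = \frac{\frac{1}{2} \frac{1}{I}}{9} = \frac{1}{18 I}$)
$w{\left(y,B \right)} = 3 - y + 10 B$ ($w{\left(y,B \right)} = 3 - \left(y + B \left(-10\right)\right) = 3 - \left(y - 10 B\right) = 3 + \left(- y + 10 B\right) = 3 - y + 10 B$)
$K = 3$
$K - w{\left(-104,g{\left(k \right)} \right)} = 3 - \left(3 - -104 + 10 \frac{1}{18 \left(-20\right)}\right) = 3 - \left(3 + 104 + 10 \cdot \frac{1}{18} \left(- \frac{1}{20}\right)\right) = 3 - \left(3 + 104 + 10 \left(- \frac{1}{360}\right)\right) = 3 - \left(3 + 104 - \frac{1}{36}\right) = 3 - \frac{3851}{36} = - \frac{3743}{36}$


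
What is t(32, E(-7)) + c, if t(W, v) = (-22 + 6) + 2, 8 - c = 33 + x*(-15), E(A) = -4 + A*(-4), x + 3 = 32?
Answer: 396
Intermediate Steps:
x = 29 (x = -3 + 32 = 29)
E(A) = -4 - 4*A
c = 410 (c = 8 - (33 + 29*(-15)) = 8 - (33 - 435) = 8 - 1*(-402) = 8 + 402 = 410)
t(W, v) = -14 (t(W, v) = -16 + 2 = -14)
t(32, E(-7)) + c = -14 + 410 = 396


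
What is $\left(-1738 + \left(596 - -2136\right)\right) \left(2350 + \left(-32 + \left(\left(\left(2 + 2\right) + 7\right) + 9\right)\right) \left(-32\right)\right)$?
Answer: $2717596$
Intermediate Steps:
$\left(-1738 + \left(596 - -2136\right)\right) \left(2350 + \left(-32 + \left(\left(\left(2 + 2\right) + 7\right) + 9\right)\right) \left(-32\right)\right) = \left(-1738 + \left(596 + 2136\right)\right) \left(2350 + \left(-32 + \left(\left(4 + 7\right) + 9\right)\right) \left(-32\right)\right) = \left(-1738 + 2732\right) \left(2350 + \left(-32 + \left(11 + 9\right)\right) \left(-32\right)\right) = 994 \left(2350 + \left(-32 + 20\right) \left(-32\right)\right) = 994 \left(2350 - -384\right) = 994 \left(2350 + 384\right) = 994 \cdot 2734 = 2717596$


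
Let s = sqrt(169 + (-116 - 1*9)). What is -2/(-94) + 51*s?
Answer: 1/47 + 102*sqrt(11) ≈ 338.32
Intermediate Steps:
s = 2*sqrt(11) (s = sqrt(169 + (-116 - 9)) = sqrt(169 - 125) = sqrt(44) = 2*sqrt(11) ≈ 6.6332)
-2/(-94) + 51*s = -2/(-94) + 51*(2*sqrt(11)) = -2*(-1/94) + 102*sqrt(11) = 1/47 + 102*sqrt(11)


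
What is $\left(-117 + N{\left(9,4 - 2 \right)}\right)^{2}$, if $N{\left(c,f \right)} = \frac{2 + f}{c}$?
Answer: $\frac{1100401}{81} \approx 13585.0$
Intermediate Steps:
$N{\left(c,f \right)} = \frac{2 + f}{c}$
$\left(-117 + N{\left(9,4 - 2 \right)}\right)^{2} = \left(-117 + \frac{2 + \left(4 - 2\right)}{9}\right)^{2} = \left(-117 + \frac{2 + 2}{9}\right)^{2} = \left(-117 + \frac{1}{9} \cdot 4\right)^{2} = \left(-117 + \frac{4}{9}\right)^{2} = \left(- \frac{1049}{9}\right)^{2} = \frac{1100401}{81}$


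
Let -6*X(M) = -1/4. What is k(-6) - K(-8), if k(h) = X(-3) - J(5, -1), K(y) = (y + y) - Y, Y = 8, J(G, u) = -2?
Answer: 625/24 ≈ 26.042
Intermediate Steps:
X(M) = 1/24 (X(M) = -(-1)/(6*4) = -⅙*(-¼) = 1/24)
K(y) = -8 + 2*y (K(y) = (y + y) - 1*8 = 2*y - 8 = -8 + 2*y)
k(h) = 49/24 (k(h) = 1/24 - 1*(-2) = 1/24 + 2 = 49/24)
k(-6) - K(-8) = 49/24 - (-8 + 2*(-8)) = 49/24 - (-8 - 16) = 49/24 - 1*(-24) = 49/24 + 24 = 625/24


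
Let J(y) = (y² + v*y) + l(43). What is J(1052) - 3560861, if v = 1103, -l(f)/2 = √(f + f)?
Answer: -1293801 - 2*√86 ≈ -1.2938e+6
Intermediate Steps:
l(f) = -2*√2*√f (l(f) = -2*√(f + f) = -2*√2*√f)
J(y) = y² - 2*√86 + 1103*y (J(y) = (y² + 1103*y) - 2*√2*√43 = (y² + 1103*y) - 2*√86 = y² - 2*√86 + 1103*y)
J(1052) - 3560861 = (1052² - 2*√86 + 1103*1052) - 3560861 = (1106704 - 2*√86 + 1160356) - 3560861 = (2267060 - 2*√86) - 3560861 = -1293801 - 2*√86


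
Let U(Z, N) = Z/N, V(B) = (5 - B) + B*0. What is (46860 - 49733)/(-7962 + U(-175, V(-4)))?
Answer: 25857/71833 ≈ 0.35996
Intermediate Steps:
V(B) = 5 - B (V(B) = (5 - B) + 0 = 5 - B)
(46860 - 49733)/(-7962 + U(-175, V(-4))) = (46860 - 49733)/(-7962 - 175/(5 - 1*(-4))) = -2873/(-7962 - 175/(5 + 4)) = -2873/(-7962 - 175/9) = -2873/(-71833/9) = -2873*(-9/71833) = 25857/71833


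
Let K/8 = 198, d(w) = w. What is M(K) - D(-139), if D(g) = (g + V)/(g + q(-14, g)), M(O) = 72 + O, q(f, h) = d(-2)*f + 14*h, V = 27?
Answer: 3406280/2057 ≈ 1655.9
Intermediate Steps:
K = 1584 (K = 8*198 = 1584)
q(f, h) = -2*f + 14*h
D(g) = (27 + g)/(28 + 15*g) (D(g) = (g + 27)/(g + (-2*(-14) + 14*g)) = (27 + g)/(g + (28 + 14*g)) = (27 + g)/(28 + 15*g))
M(K) - D(-139) = (72 + 1584) - (27 - 139)/(28 + 15*(-139)) = 1656 - (-112)/(28 - 2085) = 1656 - (-112)/(-2057) = 1656 - (-1)*(-112)/2057 = 1656 - 1*112/2057 = 1656 - 112/2057 = 3406280/2057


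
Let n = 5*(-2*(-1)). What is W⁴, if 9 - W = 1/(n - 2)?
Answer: 25411681/4096 ≈ 6204.0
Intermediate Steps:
n = 10 (n = 5*2 = 10)
W = 71/8 (W = 9 - 1/(10 - 2) = 9 - 1/8 = 9 - 1*⅛ = 9 - ⅛ = 71/8 ≈ 8.8750)
W⁴ = (71/8)⁴ = 25411681/4096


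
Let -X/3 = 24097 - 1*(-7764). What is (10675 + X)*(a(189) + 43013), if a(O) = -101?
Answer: -3643572096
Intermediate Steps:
X = -95583 (X = -3*(24097 - 1*(-7764)) = -3*(24097 + 7764) = -3*31861 = -95583)
(10675 + X)*(a(189) + 43013) = (10675 - 95583)*(-101 + 43013) = -84908*42912 = -3643572096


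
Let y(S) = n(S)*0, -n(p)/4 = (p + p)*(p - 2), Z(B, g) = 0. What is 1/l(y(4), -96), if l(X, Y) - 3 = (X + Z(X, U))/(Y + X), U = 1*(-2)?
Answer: ⅓ ≈ 0.33333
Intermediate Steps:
U = -2
n(p) = -8*p*(-2 + p) (n(p) = -4*(p + p)*(p - 2) = -4*2*p*(-2 + p) = -8*p*(-2 + p))
y(S) = 0 (y(S) = (8*S*(2 - S))*0 = 0)
l(X, Y) = 3 + X/(X + Y) (l(X, Y) = 3 + (X + 0)/(Y + X) = 3 + X/(X + Y))
1/l(y(4), -96) = 1/((3*(-96) + 4*0)/(0 - 96)) = 1/((-288 + 0)/(-96)) = 1/(-1/96*(-288)) = 1/3 = ⅓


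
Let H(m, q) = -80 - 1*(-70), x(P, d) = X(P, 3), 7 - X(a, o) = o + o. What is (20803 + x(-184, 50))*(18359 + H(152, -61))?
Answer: 381732596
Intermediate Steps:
X(a, o) = 7 - 2*o (X(a, o) = 7 - (o + o) = 7 - 2*o)
x(P, d) = 1 (x(P, d) = 7 - 2*3 = 7 - 6 = 1)
H(m, q) = -10 (H(m, q) = -80 + 70 = -10)
(20803 + x(-184, 50))*(18359 + H(152, -61)) = (20803 + 1)*(18359 - 10) = 20804*18349 = 381732596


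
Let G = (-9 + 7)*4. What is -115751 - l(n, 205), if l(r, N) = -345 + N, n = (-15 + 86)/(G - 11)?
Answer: -115611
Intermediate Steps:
G = -8 (G = -2*4 = -8)
n = -71/19 (n = (-15 + 86)/(-8 - 11) = 71/(-19) = 71*(-1/19) = -71/19 ≈ -3.7368)
-115751 - l(n, 205) = -115751 - (-345 + 205) = -115751 - 1*(-140) = -115751 + 140 = -115611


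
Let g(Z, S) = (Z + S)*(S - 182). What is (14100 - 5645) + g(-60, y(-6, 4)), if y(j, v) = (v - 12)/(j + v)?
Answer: 18423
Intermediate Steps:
y(j, v) = (-12 + v)/(j + v)
g(Z, S) = (-182 + S)*(S + Z) (g(Z, S) = (S + Z)*(-182 + S) = (-182 + S)*(S + Z))
(14100 - 5645) + g(-60, y(-6, 4)) = (14100 - 5645) + (((-12 + 4)/(-6 + 4))**2 - 182*(-12 + 4)/(-6 + 4) - 182*(-60) + ((-12 + 4)/(-6 + 4))*(-60)) = 8455 + ((-8/(-2))**2 - 182*(-8)/(-2) + 10920 + (-8/(-2))*(-60)) = 8455 + ((-1/2*(-8))**2 - (-91)*(-8) + 10920 - 1/2*(-8)*(-60)) = 8455 + (4**2 - 182*4 + 10920 + 4*(-60)) = 8455 + (16 - 728 + 10920 - 240) = 8455 + 9968 = 18423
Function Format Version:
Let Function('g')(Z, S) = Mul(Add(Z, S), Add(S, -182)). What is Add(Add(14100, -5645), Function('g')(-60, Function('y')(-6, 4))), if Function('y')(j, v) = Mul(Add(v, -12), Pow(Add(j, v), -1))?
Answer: 18423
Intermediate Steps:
Function('y')(j, v) = Mul(Pow(Add(j, v), -1), Add(-12, v)) (Function('y')(j, v) = Mul(Add(-12, v), Pow(Add(j, v), -1)) = Mul(Pow(Add(j, v), -1), Add(-12, v)))
Function('g')(Z, S) = Mul(Add(-182, S), Add(S, Z)) (Function('g')(Z, S) = Mul(Add(S, Z), Add(-182, S)) = Mul(Add(-182, S), Add(S, Z)))
Add(Add(14100, -5645), Function('g')(-60, Function('y')(-6, 4))) = Add(Add(14100, -5645), Add(Pow(Mul(Pow(Add(-6, 4), -1), Add(-12, 4)), 2), Mul(-182, Mul(Pow(Add(-6, 4), -1), Add(-12, 4))), Mul(-182, -60), Mul(Mul(Pow(Add(-6, 4), -1), Add(-12, 4)), -60))) = Add(8455, Add(Pow(Mul(Pow(-2, -1), -8), 2), Mul(-182, Mul(Pow(-2, -1), -8)), 10920, Mul(Mul(Pow(-2, -1), -8), -60))) = Add(8455, Add(Pow(Mul(Rational(-1, 2), -8), 2), Mul(-182, Mul(Rational(-1, 2), -8)), 10920, Mul(Mul(Rational(-1, 2), -8), -60))) = Add(8455, Add(Pow(4, 2), Mul(-182, 4), 10920, Mul(4, -60))) = Add(8455, Add(16, -728, 10920, -240)) = Add(8455, 9968) = 18423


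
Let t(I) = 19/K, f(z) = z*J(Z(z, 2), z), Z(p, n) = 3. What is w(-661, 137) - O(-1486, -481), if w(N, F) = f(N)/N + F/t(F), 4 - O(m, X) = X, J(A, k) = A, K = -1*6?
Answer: -9980/19 ≈ -525.26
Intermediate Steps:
K = -6
f(z) = 3*z (f(z) = z*3 = 3*z)
t(I) = -19/6 (t(I) = 19/(-6) = 19*(-⅙) = -19/6)
O(m, X) = 4 - X
w(N, F) = 3 - 6*F/19 (w(N, F) = (3*N)/N + F/(-19/6) = 3 + F*(-6/19) = 3 - 6*F/19)
w(-661, 137) - O(-1486, -481) = (3 - 6/19*137) - (4 - 1*(-481)) = (3 - 822/19) - (4 + 481) = -765/19 - 1*485 = -765/19 - 485 = -9980/19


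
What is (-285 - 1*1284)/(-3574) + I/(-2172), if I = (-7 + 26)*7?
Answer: 1466263/3881364 ≈ 0.37777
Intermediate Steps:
I = 133 (I = 19*7 = 133)
(-285 - 1*1284)/(-3574) + I/(-2172) = (-285 - 1*1284)/(-3574) + 133/(-2172) = (-285 - 1284)*(-1/3574) + 133*(-1/2172) = -1569*(-1/3574) - 133/2172 = 1569/3574 - 133/2172 = 1466263/3881364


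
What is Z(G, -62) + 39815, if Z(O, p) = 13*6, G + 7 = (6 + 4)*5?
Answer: 39893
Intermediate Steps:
G = 43 (G = -7 + (6 + 4)*5 = -7 + 10*5 = -7 + 50 = 43)
Z(O, p) = 78
Z(G, -62) + 39815 = 78 + 39815 = 39893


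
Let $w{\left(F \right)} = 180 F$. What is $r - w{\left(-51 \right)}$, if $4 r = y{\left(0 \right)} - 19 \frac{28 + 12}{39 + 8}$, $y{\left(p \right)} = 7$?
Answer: $\frac{1725409}{188} \approx 9177.7$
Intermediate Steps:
$r = - \frac{431}{188}$ ($r = \frac{7 - 19 \frac{28 + 12}{39 + 8}}{4} = \frac{7 - 19 \cdot \frac{40}{47}}{4} = \frac{7 - 19 \cdot 40 \cdot \frac{1}{47}}{4} = \frac{7 - \frac{760}{47}}{4} = \frac{1}{4} \left(- \frac{431}{47}\right) = - \frac{431}{188} \approx -2.2926$)
$r - w{\left(-51 \right)} = - \frac{431}{188} - 180 \left(-51\right) = - \frac{431}{188} - -9180 = - \frac{431}{188} + 9180 = \frac{1725409}{188}$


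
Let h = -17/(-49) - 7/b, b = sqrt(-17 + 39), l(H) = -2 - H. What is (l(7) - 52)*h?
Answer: -1037/49 + 427*sqrt(22)/22 ≈ 69.873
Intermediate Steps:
b = sqrt(22) ≈ 4.6904
h = 17/49 - 7*sqrt(22)/22 (h = -17/(-49) - 7*sqrt(22)/22 = -17*(-1/49) - 7*sqrt(22)/22 = 17/49 - 7*sqrt(22)/22 ≈ -1.1455)
(l(7) - 52)*h = ((-2 - 1*7) - 52)*(17/49 - 7*sqrt(22)/22) = ((-2 - 7) - 52)*(17/49 - 7*sqrt(22)/22) = (-9 - 52)*(17/49 - 7*sqrt(22)/22) = -61*(17/49 - 7*sqrt(22)/22) = -1037/49 + 427*sqrt(22)/22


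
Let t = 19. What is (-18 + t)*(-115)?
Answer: -115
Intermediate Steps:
(-18 + t)*(-115) = (-18 + 19)*(-115) = 1*(-115) = -115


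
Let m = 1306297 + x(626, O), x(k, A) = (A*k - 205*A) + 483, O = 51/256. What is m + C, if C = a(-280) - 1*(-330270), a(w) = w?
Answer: 419034591/256 ≈ 1.6369e+6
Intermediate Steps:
O = 51/256 (O = 51*(1/256) = 51/256 ≈ 0.19922)
x(k, A) = 483 - 205*A + A*k (x(k, A) = (-205*A + A*k) + 483 = 483 - 205*A + A*k)
m = 334557151/256 (m = 1306297 + (483 - 205*51/256 + (51/256)*626) = 1306297 + (483 - 10455/256 + 15963/128) = 1306297 + 145119/256 = 334557151/256 ≈ 1.3069e+6)
C = 329990 (C = -280 - 1*(-330270) = -280 + 330270 = 329990)
m + C = 334557151/256 + 329990 = 419034591/256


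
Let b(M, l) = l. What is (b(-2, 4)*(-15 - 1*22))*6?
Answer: -888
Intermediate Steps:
(b(-2, 4)*(-15 - 1*22))*6 = (4*(-15 - 1*22))*6 = (4*(-15 - 22))*6 = (4*(-37))*6 = -148*6 = -888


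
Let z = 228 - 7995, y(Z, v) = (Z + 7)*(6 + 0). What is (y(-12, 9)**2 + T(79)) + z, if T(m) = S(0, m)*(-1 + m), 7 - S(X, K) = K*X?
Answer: -6321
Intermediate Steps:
y(Z, v) = 42 + 6*Z (y(Z, v) = (7 + Z)*6 = 42 + 6*Z)
S(X, K) = 7 - K*X
T(m) = -7 + 7*m (T(m) = (7 - 1*m*0)*(-1 + m) = (7 + 0)*(-1 + m) = 7*(-1 + m) = -7 + 7*m)
z = -7767
(y(-12, 9)**2 + T(79)) + z = ((42 + 6*(-12))**2 + (-7 + 7*79)) - 7767 = ((42 - 72)**2 + (-7 + 553)) - 7767 = ((-30)**2 + 546) - 7767 = (900 + 546) - 7767 = 1446 - 7767 = -6321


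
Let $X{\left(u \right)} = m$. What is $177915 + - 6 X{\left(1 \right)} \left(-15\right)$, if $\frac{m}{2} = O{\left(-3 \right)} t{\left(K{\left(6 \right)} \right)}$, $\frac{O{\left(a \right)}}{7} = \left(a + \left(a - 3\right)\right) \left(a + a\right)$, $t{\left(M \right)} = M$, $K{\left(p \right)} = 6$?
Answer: $586155$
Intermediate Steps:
$O{\left(a \right)} = 14 a \left(-3 + 2 a\right)$ ($O{\left(a \right)} = 7 \left(a + \left(a - 3\right)\right) \left(a + a\right) = 7 \left(a + \left(-3 + a\right)\right) 2 a = 7 \left(-3 + 2 a\right) 2 a = 7 \cdot 2 a \left(-3 + 2 a\right) = 14 a \left(-3 + 2 a\right)$)
$m = 4536$ ($m = 2 \cdot 14 \left(-3\right) \left(-3 + 2 \left(-3\right)\right) 6 = 2 \cdot 14 \left(-3\right) \left(-3 - 6\right) 6 = 2 \cdot 14 \left(-3\right) \left(-9\right) 6 = 2 \cdot 378 \cdot 6 = 2 \cdot 2268 = 4536$)
$X{\left(u \right)} = 4536$
$177915 + - 6 X{\left(1 \right)} \left(-15\right) = 177915 + \left(-6\right) 4536 \left(-15\right) = 177915 - -408240 = 177915 + 408240 = 586155$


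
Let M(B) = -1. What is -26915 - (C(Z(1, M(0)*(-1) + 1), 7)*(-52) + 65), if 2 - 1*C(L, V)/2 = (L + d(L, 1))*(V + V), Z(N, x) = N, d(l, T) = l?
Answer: -29684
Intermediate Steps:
C(L, V) = 4 - 8*L*V (C(L, V) = 4 - 2*(L + L)*(V + V) = 4 - 2*2*L*2*V = 4 - 8*L*V)
-26915 - (C(Z(1, M(0)*(-1) + 1), 7)*(-52) + 65) = -26915 - ((4 - 8*1*7)*(-52) + 65) = -26915 - ((4 - 56)*(-52) + 65) = -26915 - (-52*(-52) + 65) = -26915 - (2704 + 65) = -26915 - 1*2769 = -26915 - 2769 = -29684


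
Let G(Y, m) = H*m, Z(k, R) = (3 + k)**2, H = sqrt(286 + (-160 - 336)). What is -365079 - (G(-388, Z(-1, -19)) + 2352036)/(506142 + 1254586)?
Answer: -160701792387/440182 - I*sqrt(210)/440182 ≈ -3.6508e+5 - 3.2921e-5*I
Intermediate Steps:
H = I*sqrt(210) (H = sqrt(286 - 496) = sqrt(-210) = I*sqrt(210) ≈ 14.491*I)
G(Y, m) = I*m*sqrt(210) (G(Y, m) = (I*sqrt(210))*m = I*m*sqrt(210))
-365079 - (G(-388, Z(-1, -19)) + 2352036)/(506142 + 1254586) = -365079 - (I*(3 - 1)**2*sqrt(210) + 2352036)/(506142 + 1254586) = -365079 - (I*2**2*sqrt(210) + 2352036)/1760728 = -365079 - (I*4*sqrt(210) + 2352036)/1760728 = -365079 - (4*I*sqrt(210) + 2352036)/1760728 = -365079 - (2352036 + 4*I*sqrt(210))/1760728 = -365079 - (588009/440182 + I*sqrt(210)/440182) = -365079 + (-588009/440182 - I*sqrt(210)/440182) = -160701792387/440182 - I*sqrt(210)/440182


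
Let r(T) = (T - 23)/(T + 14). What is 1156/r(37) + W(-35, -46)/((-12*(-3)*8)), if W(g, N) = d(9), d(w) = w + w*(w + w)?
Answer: 943429/224 ≈ 4211.7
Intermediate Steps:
d(w) = w + 2*w² (d(w) = w + w*(2*w) = w + 2*w²)
W(g, N) = 171 (W(g, N) = 9*(1 + 2*9) = 9*(1 + 18) = 9*19 = 171)
r(T) = (-23 + T)/(14 + T)
1156/r(37) + W(-35, -46)/((-12*(-3)*8)) = 1156/(((-23 + 37)/(14 + 37))) + 171/((-12*(-3)*8)) = 1156/((14/51)) + 171/((36*8)) = 1156/(((1/51)*14)) + 171/288 = 1156/(14/51) + 171*(1/288) = 1156*(51/14) + 19/32 = 29478/7 + 19/32 = 943429/224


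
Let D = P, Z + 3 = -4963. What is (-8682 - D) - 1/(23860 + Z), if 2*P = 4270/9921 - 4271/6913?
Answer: -625012220486875/71990205359 ≈ -8681.9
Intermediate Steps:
Z = -4966 (Z = -3 - 4963 = -4966)
P = -12854081/137167746 (P = (4270/9921 - 4271/6913)/2 = (½)*(-12854081/68583873) = -12854081/137167746 ≈ -0.093711)
D = -12854081/137167746 ≈ -0.093711
(-8682 - D) - 1/(23860 + Z) = (-8682 - 1*(-12854081/137167746)) - 1/(23860 - 4966) = (-8682 + 12854081/137167746) - 1/18894 = -1190877516691/137167746 - 1*1/18894 = -1190877516691/137167746 - 1/18894 = -625012220486875/71990205359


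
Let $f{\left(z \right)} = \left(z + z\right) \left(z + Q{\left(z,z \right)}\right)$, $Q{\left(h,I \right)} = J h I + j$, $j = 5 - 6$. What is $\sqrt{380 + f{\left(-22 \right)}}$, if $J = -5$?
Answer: $4 \sqrt{6742} \approx 328.44$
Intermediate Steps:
$j = -1$ ($j = 5 - 6 = -1$)
$Q{\left(h,I \right)} = -1 - 5 I h$ ($Q{\left(h,I \right)} = - 5 h I - 1 = - 5 I h - 1 = -1 - 5 I h$)
$f{\left(z \right)} = 2 z \left(-1 + z - 5 z^{2}\right)$ ($f{\left(z \right)} = \left(z + z\right) \left(z - \left(1 + 5 z z\right)\right) = 2 z \left(z - \left(1 + 5 z^{2}\right)\right) = 2 z \left(-1 + z - 5 z^{2}\right)$)
$\sqrt{380 + f{\left(-22 \right)}} = \sqrt{380 + 2 \left(-22\right) \left(-1 - 22 - 5 \left(-22\right)^{2}\right)} = \sqrt{380 + 2 \left(-22\right) \left(-1 - 22 - 2420\right)} = \sqrt{380 + 2 \left(-22\right) \left(-2443\right)} = \sqrt{380 + 107492} = \sqrt{107872} = 4 \sqrt{6742}$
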